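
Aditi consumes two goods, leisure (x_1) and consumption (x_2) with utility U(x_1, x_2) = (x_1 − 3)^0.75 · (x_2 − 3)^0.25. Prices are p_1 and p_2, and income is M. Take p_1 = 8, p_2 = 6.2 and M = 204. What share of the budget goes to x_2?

Let x_1' = x_1−3, x_2' = x_2−3. MRS = 3·x_2'/x_1' = p_1/p_2.
After buying the subsistence bundle (3, 3), a share 0.75 of the remaining income goes to x_1: x_1* = 3 + 0.75·(M − 3p_1 − 3p_2)/p_1.
Discretionary income = 204 − 3·8 − 3·6.2 = 161.4; x_1* = 3 + 0.75·161.4/8 = 18.1313; x_2* = 3 + 0.25·161.4/6.2 = 9.5081.
Expenditure on x_2: 6.2·9.5081 = 58.95; share = 0.289.

share on x_2 = 0.289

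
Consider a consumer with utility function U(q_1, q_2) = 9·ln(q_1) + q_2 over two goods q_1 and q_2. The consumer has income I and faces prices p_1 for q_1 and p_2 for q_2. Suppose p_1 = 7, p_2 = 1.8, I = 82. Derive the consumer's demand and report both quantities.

Set MRS = p_1/p_2: (9/q_1)/1 = p_1/p_2.
So q_1*(p_1,p_2) = 9·p_2/p_1, independent of income; and q_2* = (I − 9·p_2)/p_2.
At the given prices: q_1* = 9·1.8/7 = 2.3143, and q_2* = 36.5556.

q_1* = 2.3143, q_2* = 36.5556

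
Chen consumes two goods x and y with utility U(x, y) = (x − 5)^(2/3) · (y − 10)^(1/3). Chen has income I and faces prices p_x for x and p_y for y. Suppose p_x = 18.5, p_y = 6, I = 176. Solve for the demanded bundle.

x* = 5.8468, y* = 11.3056

MRS = 2·(y−10)/(x−5). Tangency with p_x/p_y gives y−10 = (1/2)·(p_x/p_y)·(x−5).
After buying the subsistence bundle (5, 10), a share 2/3 of the remaining income goes to x: x* = 5 + 2/3·(I − 5p_x − 10p_y)/p_x.
Discretionary income = 176 − 5·18.5 − 10·6 = 23.5; x* = 5 + 2/3·23.5/18.5 = 5.8468; y* = 10 + 1/3·23.5/6 = 11.3056.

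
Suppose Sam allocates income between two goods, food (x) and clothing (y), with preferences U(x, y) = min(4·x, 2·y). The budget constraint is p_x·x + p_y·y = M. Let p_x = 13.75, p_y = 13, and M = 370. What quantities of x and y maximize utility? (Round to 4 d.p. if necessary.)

x* = 9.3082, y* = 18.6164

Leontief preferences: the optimum is at the kink where x/2 = y/4, i.e. y = 2·x.
Budget: p_x·x + p_y·2·x = M, so (2·p_x + 4·p_y)·x = 2·M.
Demand: x*(p_x,p_y,M) = 2·M/(2·p_x + 4·p_y), y* = 4·M/(2·p_x + 4·p_y).
Here 2·13.75 + 4·13 = 79.5, giving x* = 9.3082 and y* = 18.6164.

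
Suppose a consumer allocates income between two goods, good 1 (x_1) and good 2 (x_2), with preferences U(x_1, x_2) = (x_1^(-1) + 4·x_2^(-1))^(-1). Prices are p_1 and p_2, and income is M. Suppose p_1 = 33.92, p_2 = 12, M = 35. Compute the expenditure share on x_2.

share on x_2 = 0.5433

From the CES first-order condition, (1/4)·(x_2/x_1)^(2) = p_1/p_2.
Hence x_2/x_1 = (4·p_1/p_2)^(1/(2)), i.e. raised to the 0.5 power.
Substitute x_2 = (x_2/x_1)·x_1 into the budget: x_1* = M/(p_1 + p_2·(x_2/x_1)).
Numerically x_2/x_1 = 3.362539, so x_1* = 35/(33.92 + 12·3.362539) = 0.4713 and x_2* = 3.362539·0.4713 = 1.5846.
Expenditure on x_2: 12·1.5846 = 19.0152; share = 0.5433.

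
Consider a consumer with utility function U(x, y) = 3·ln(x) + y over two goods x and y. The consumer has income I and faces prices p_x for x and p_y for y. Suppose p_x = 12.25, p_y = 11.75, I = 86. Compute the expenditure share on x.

So x*(p_x,p_y) = 3·p_y/p_x, independent of income; and y* = (I − 3·p_y)/p_y.
At the given prices: x* = 3·11.75/12.25 = 2.8776, and y* = 4.3191.
Expenditure on x: 12.25·2.8776 = 35.25; share = 0.4099.

share on x = 0.4099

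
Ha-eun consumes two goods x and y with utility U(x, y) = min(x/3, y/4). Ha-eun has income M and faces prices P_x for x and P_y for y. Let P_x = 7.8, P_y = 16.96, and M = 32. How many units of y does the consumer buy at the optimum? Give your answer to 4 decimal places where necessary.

y* = 1.4029

Leontief preferences: the optimum is at the kink where x/3 = y/4, i.e. y = (4/3)·x.
Budget: P_x·x + P_y·(4/3)·x = M, so (3·P_x + 4·P_y)·x = 3·M.
Demand: x*(P_x,P_y,M) = 3·M/(3·P_x + 4·P_y), y* = 4·M/(3·P_x + 4·P_y).
Here 3·7.8 + 4·16.96 = 91.24, giving y* = 1.4029.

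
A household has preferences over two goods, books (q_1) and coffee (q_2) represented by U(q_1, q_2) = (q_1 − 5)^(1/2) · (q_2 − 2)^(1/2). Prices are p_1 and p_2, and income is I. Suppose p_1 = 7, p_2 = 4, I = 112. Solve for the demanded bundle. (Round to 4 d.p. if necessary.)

q_1* = 9.9286, q_2* = 10.625

Substituting into the budget: q_1* = 5 + 0.5·(I − 5·p_1 − 2·p_2)/p_1, and q_2* = 2 + 0.5·(…)/p_2.
Discretionary income = 112 − 5·7 − 2·4 = 69; q_1* = 5 + 0.5·69/7 = 9.9286; q_2* = 2 + 0.5·69/4 = 10.625.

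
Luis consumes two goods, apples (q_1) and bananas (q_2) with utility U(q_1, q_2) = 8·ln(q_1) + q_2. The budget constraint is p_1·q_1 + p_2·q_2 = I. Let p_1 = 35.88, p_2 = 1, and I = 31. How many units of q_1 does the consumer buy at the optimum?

q_1* = 0.223

Set MRS = p_1/p_2: (8/q_1)/1 = p_1/p_2.
So q_1*(p_1,p_2) = 8·p_2/p_1, independent of income; and q_2* = (I − 8·p_2)/p_2.
At the given prices: q_1* = 8·1/35.88 = 0.223.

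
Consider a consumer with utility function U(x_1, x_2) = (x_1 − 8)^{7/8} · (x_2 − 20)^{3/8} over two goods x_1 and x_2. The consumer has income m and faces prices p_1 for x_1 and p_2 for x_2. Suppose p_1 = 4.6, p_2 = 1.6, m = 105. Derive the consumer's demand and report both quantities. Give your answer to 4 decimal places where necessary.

x_1* = 13.5087, x_2* = 26.7875

MRS = (7/3)·(x_2−20)/(x_1−8). Tangency with p_1/p_2 gives x_2−20 = (3/7)·(p_1/p_2)·(x_1−8).
After buying the subsistence bundle (8, 20), a share 0.7 of the remaining income goes to x_1: x_1* = 8 + 0.7·(m − 8p_1 − 20p_2)/p_1.
Discretionary income = 105 − 8·4.6 − 20·1.6 = 36.2; x_1* = 8 + 0.7·36.2/4.6 = 13.5087; x_2* = 20 + 0.3·36.2/1.6 = 26.7875.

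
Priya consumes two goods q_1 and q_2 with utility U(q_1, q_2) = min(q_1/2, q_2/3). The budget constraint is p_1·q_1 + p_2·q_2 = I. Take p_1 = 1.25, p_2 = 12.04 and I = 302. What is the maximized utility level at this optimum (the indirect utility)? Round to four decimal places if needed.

With perfect complements, no substitution: consume in ratio q_1:q_2 = 2:3.
Budget: p_1·q_1 + p_2·(3/2)·q_1 = I, so (2·p_1 + 3·p_2)·q_1 = 2·I.
Demand: q_1*(p_1,p_2,I) = 2·I/(2·p_1 + 3·p_2), q_2* = 3·I/(2·p_1 + 3·p_2).
Here 2·1.25 + 3·12.04 = 38.62, giving q_1* = 15.6396 and q_2* = 23.4593.
Utility at the optimum: U(15.6396, 23.4593) = 7.8198.

V = 7.8198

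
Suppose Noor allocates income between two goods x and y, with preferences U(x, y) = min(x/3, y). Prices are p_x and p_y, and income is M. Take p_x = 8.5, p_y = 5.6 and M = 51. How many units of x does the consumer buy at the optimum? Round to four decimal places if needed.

With perfect complements, no substitution: consume in ratio x:y = 3:1.
Budget: p_x·x + p_y·(1/3)·x = M, so (3·p_x + p_y)·x = 3·M.
Demand: x*(p_x,p_y,M) = 3·M/(3·p_x + p_y), y* = M/(3·p_x + p_y).
Here 3·8.5 + 5.6 = 31.1, giving x* = 4.9196.

x* = 4.9196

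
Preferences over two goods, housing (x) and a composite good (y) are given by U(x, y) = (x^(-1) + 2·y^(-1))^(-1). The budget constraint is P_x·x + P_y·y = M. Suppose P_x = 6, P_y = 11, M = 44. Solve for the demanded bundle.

x* = 2.5158, y* = 2.6277

Substitute y = (y/x)·x into the budget: x* = M/(P_x + P_y·(y/x)).
Numerically y/x = 1.044466, so x* = 44/(6 + 11·1.044466) = 2.5158 and y* = 1.044466·2.5158 = 2.6277.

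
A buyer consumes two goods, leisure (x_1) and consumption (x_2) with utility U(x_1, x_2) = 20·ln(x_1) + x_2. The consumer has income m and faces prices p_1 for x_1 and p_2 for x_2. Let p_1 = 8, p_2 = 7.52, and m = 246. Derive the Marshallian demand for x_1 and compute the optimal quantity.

At the given prices: x_1* = 20·7.52/8 = 18.8.

x_1* = 18.8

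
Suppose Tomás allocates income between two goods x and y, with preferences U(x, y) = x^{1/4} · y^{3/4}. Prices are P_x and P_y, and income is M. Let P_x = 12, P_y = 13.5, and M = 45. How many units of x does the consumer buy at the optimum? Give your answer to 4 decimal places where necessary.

MU_x/MU_y = (0.25·y)/(0.75·x); tangency sets this equal to P_x/P_y.
So 0.25·P_y·y = 0.75·P_x·x; combined with the budget, a share 0.25 of income goes to x.
Demand: x*(P_x,P_y,M) = 0.25·M/P_x and y* = 0.75·M/P_y.
At P_x=12, P_y=13.5, M=45: x* = 0.25·45/12 = 0.9375.

x* = 0.9375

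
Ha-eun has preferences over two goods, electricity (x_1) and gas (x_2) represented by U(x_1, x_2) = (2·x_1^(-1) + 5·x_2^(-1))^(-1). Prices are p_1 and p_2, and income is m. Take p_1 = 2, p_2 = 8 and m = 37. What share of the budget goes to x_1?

share on x_1 = 0.2403

From the CES first-order condition, (2/5)·(x_2/x_1)^(2) = p_1/p_2.
Hence x_2/x_1 = ((5/2)·p_1/p_2)^(1/(2)), i.e. raised to the 0.5 power.
With the ratio pinned down, the budget gives x_1* = m/(p_1 + p_2·(x_2/x_1)) and x_2* = (x_2/x_1)·x_1*.
Numerically x_2/x_1 = 0.790569, so x_1* = 37/(2 + 8·0.790569) = 4.4447 and x_2* = 0.790569·4.4447 = 3.5138.
Expenditure on x_1: 2·4.4447 = 8.8894; share = 0.2403.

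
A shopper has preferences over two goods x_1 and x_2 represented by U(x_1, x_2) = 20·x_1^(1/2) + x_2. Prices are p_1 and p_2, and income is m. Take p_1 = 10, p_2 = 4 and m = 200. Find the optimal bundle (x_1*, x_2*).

x_1* = 16, x_2* = 10

MU_x_1 = 10/√x_1, MU_x_2 = 1. Tangency: 10/√x_1 = p_1/p_2.
Solve: √x_1 = 10·p_2/p_1, so x_1*(p_1,p_2) = (10·p_2/p_1)², and x_2* = (m − p_1·x_1*)/p_2.
Plugging in: x_1* = (10·4/10)² = 16, x_2* = 10.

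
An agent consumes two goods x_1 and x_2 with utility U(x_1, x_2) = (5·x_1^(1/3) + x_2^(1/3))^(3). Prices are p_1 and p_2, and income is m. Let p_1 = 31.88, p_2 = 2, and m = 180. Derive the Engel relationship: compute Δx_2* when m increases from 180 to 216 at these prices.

MU_x_1 ∝ 5·x_1^(-2/3), MU_x_2 ∝ x_2^(-2/3), so MRS = 5·(x_2/x_1)^(2/3) = p_1/p_2.
Hence x_2/x_1 = ((1/5)·p_1/p_2)^(1/(2/3)), i.e. raised to the 1.5 power.
With the ratio pinned down, the budget gives x_1* = m/(p_1 + p_2·(x_2/x_1)) and x_2* = (x_2/x_1)·x_1*.
Numerically x_2/x_1 = 5.692165, so x_1* = 180/(31.88 + 2·5.692165) = 4.1605 and x_2* = 5.692165·4.1605 = 23.6821.
At m' = 216: x_2* = 28.4185. Change: 28.4185 − 23.6821 = 4.7364.

Δx_2* = 4.7364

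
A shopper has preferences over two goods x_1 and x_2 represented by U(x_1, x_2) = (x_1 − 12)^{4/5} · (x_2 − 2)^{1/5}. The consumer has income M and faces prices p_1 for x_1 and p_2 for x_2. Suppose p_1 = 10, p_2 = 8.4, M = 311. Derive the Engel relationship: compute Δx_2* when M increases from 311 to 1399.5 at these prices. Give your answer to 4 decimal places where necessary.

Δx_2* = 25.9167

This is Cobb-Douglas in (x_1−12, x_2−2): tangency gives 0.8·p_2·(x_2−2) = 0.2·p_1·(x_1−12).
Substituting into the budget: x_1* = 12 + 0.8·(M − 12·p_1 − 2·p_2)/p_1, and x_2* = 2 + 0.2·(…)/p_2.
Discretionary income = 311 − 12·10 − 2·8.4 = 174.2; x_2* = 2 + 0.2·174.2/8.4 = 6.1476.
At M' = 1399.5: x_2* = 32.0643. Change: 32.0643 − 6.1476 = 25.9167.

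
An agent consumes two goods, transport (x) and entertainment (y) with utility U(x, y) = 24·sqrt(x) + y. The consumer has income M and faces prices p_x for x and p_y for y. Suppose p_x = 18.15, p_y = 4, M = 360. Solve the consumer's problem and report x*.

x* = 6.9941

Set MRS = p_x/p_y: 12·x^(−1/2) = p_x/p_y.
Thus x* = (12·p_y/p_x)² — independent of M — with the rest of income spent on y.
Plugging in: x* = (12·4/18.15)² = 6.9941.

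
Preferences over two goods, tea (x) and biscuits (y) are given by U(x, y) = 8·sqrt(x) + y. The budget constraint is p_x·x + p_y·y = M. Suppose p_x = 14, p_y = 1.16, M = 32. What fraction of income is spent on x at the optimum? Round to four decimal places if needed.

Set MRS = p_x/p_y: 4·x^(−1/2) = p_x/p_y.
Thus x* = (4·p_y/p_x)² — independent of M — with the rest of income spent on y.
Plugging in: x* = (4·1.16/14)² = 0.1098, y* = 26.2605.
Expenditure on x: 14·0.1098 = 1.5378; share = 0.0481.

share on x = 0.0481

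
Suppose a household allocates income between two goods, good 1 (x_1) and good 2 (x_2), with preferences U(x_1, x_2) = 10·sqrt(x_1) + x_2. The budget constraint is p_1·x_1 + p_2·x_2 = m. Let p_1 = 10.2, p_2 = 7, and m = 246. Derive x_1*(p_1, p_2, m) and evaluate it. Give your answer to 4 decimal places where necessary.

x_1* = 11.7743

MU_x_1 = 5/√x_1, MU_x_2 = 1. Tangency: 5/√x_1 = p_1/p_2.
Solve: √x_1 = 5·p_2/p_1, so x_1*(p_1,p_2) = (5·p_2/p_1)², and x_2* = (m − p_1·x_1*)/p_2.
Plugging in: x_1* = (5·7/10.2)² = 11.7743.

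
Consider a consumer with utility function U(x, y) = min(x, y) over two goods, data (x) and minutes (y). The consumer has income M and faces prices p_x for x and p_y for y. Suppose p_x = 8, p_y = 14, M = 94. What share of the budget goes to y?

share on y = 0.6364

With perfect complements, no substitution: consume in ratio x:y = 1:1.
Budget: p_x·x + p_y·x = M, so (p_x + p_y)·x = M.
Demand: x*(p_x,p_y,M) = M/(p_x + p_y), y* = M/(p_x + p_y).
Here 8 + 14 = 22, giving x* = 4.2727 and y* = 4.2727.
Expenditure on y: 14·4.2727 = 59.8182; share = 0.6364.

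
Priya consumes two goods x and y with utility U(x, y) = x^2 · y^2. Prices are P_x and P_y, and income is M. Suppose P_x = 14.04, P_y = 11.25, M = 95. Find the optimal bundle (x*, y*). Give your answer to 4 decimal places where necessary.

Tangency: MRS = y/x = P_x/P_y.
Rearranging, P_y·y = P_x·x. Substituting into the budget gives P_x·x·(1 + 1) = M.
Demand: x*(P_x,P_y,M) = 0.5·M/P_x and y* = 0.5·M/P_y.
At P_x=14.04, P_y=11.25, M=95: x* = 0.5·95/14.04 = 3.3832, y* = 4.2222.

x* = 3.3832, y* = 4.2222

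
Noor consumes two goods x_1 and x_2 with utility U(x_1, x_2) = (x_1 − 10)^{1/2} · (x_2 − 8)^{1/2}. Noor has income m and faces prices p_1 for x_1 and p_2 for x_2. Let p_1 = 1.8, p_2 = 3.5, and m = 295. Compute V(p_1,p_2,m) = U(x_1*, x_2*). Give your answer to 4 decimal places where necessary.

V = 49.602

MRS = (x_2−8)/(x_1−10). Tangency with p_1/p_2 gives x_2−8 = (p_1/p_2)·(x_1−10).
After buying the subsistence bundle (10, 8), a share 0.5 of the remaining income goes to x_1: x_1* = 10 + 0.5·(m − 10p_1 − 8p_2)/p_1.
Discretionary income = 295 − 10·1.8 − 8·3.5 = 249; x_1* = 10 + 0.5·249/1.8 = 79.1667; x_2* = 8 + 0.5·249/3.5 = 43.5714.
Utility at the optimum: U(79.1667, 43.5714) = 49.602.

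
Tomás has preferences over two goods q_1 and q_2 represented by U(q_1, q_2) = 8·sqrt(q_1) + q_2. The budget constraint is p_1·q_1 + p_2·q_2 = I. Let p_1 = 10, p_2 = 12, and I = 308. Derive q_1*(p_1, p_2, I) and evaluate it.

q_1* = 23.04

Set MRS = p_1/p_2: 4·q_1^(−1/2) = p_1/p_2.
Thus q_1* = (4·p_2/p_1)² — independent of I — with the rest of income spent on q_2.
Plugging in: q_1* = (4·12/10)² = 23.04.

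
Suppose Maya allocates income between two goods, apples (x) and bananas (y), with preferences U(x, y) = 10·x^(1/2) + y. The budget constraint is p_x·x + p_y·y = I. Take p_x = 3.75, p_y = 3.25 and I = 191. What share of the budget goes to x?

share on x = 0.3687

MU_x = 5/√x, MU_y = 1. Tangency: 5/√x = p_x/p_y.
Solve: √x = 5·p_y/p_x, so x*(p_x,p_y) = (5·p_y/p_x)², and y* = (I − p_x·x*)/p_y.
Plugging in: x* = (5·3.25/3.75)² = 18.7778, y* = 37.1026.
Expenditure on x: 3.75·18.7778 = 70.4167; share = 0.3687.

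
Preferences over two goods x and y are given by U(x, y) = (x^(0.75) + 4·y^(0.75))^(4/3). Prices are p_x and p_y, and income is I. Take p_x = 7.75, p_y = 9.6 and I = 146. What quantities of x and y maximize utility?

x* = 0.1388, y* = 15.0963

MRS = MU_x/MU_y = (1/4)·(y/x)^(0.25). Set equal to p_x/p_y.
Solve for the ratio: y/x = [4·p_x/p_y]^(4).
Substitute y = (y/x)·x into the budget: x* = I/(p_x + p_y·(y/x)).
Numerically y/x = 108.733118, so x* = 146/(7.75 + 9.6·108.733118) = 0.1388 and y* = 108.733118·0.1388 = 15.0963.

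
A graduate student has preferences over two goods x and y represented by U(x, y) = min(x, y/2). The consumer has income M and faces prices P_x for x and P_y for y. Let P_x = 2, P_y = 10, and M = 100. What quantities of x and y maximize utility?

Demand: x*(P_x,P_y,M) = M/(P_x + 2·P_y), y* = 2·M/(P_x + 2·P_y).
Here 2 + 2·10 = 22, giving x* = 4.5455 and y* = 9.0909.

x* = 4.5455, y* = 9.0909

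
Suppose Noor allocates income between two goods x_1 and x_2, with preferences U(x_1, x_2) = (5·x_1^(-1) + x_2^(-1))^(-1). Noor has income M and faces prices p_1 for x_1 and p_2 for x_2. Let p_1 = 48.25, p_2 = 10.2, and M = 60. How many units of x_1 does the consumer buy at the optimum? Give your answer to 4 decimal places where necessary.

x_1* = 1.0314

MRS = MU_x_1/MU_x_2 = 5·(x_2/x_1)^(2). Set equal to p_1/p_2.
Hence x_2/x_1 = ((1/5)·p_1/p_2)^(1/(2)), i.e. raised to the 0.5 power.
With the ratio pinned down, the budget gives x_1* = M/(p_1 + p_2·(x_2/x_1)) and x_2* = (x_2/x_1)·x_1*.
Numerically x_2/x_1 = 0.972666, so x_1* = 60/(48.25 + 10.2·0.972666) = 1.0314.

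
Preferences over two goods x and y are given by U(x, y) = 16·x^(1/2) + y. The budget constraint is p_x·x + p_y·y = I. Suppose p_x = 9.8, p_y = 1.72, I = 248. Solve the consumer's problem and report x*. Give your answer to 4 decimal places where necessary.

x* = 1.9714

Plugging in: x* = (8·1.72/9.8)² = 1.9714.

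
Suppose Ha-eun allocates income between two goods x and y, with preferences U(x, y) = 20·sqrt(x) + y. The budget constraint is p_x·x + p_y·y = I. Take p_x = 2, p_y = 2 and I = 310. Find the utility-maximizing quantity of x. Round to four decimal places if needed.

Solve: √x = 10·p_y/p_x, so x*(p_x,p_y) = (10·p_y/p_x)², and y* = (I − p_x·x*)/p_y.
Plugging in: x* = (10·2/2)² = 100.

x* = 100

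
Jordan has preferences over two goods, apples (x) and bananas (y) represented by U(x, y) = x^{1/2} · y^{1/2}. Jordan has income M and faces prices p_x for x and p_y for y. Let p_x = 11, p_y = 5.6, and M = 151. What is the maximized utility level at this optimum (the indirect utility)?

V = 9.6196

At p_x=11, p_y=5.6, M=151: x* = 0.5·151/11 = 6.8636, y* = 13.4821.
Utility at the optimum: U(6.8636, 13.4821) = 9.6196.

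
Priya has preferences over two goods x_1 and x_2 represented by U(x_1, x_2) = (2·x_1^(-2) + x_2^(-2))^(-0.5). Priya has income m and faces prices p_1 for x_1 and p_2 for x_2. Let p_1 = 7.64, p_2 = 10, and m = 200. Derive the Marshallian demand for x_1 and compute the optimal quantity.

Numerically x_2/x_1 = 0.725584, so x_1* = 200/(7.64 + 10·0.725584) = 13.4266.

x_1* = 13.4266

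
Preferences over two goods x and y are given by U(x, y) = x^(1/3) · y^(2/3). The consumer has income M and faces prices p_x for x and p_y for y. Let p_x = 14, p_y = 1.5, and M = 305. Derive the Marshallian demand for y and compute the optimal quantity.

y* = 135.5556

Tangency: MRS = (1/2)·y/x = p_x/p_y.
Rearranging, p_y·y = 2·p_x·x. Substituting into the budget gives p_x·x·(1 + 2) = M.
Demand: x*(p_x,p_y,M) = 1/3·M/p_x and y* = 2/3·M/p_y.
At p_x=14, p_y=1.5, M=305: y* = 2/3·305/1.5 = 135.5556.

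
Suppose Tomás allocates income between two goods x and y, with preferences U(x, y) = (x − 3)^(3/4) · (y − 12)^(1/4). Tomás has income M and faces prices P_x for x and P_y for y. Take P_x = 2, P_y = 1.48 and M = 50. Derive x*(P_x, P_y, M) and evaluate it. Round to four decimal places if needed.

MRS = 3·(y−12)/(x−3). Tangency with P_x/P_y gives y−12 = (1/3)·(P_x/P_y)·(x−3).
Substituting into the budget: x* = 3 + 0.75·(M − 3·P_x − 12·P_y)/P_x, and y* = 12 + 0.25·(…)/P_y.
Discretionary income = 50 − 3·2 − 12·1.48 = 26.24; x* = 3 + 0.75·26.24/2 = 12.84.

x* = 12.84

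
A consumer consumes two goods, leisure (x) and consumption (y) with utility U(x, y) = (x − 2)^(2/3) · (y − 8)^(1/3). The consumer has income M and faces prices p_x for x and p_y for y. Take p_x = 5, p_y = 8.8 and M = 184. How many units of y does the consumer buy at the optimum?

y* = 11.9242

Let x' = x−2, y' = y−8. MRS = 2·y'/x' = p_x/p_y.
Substituting into the budget: x* = 2 + 2/3·(M − 2·p_x − 8·p_y)/p_x, and y* = 8 + 1/3·(…)/p_y.
Discretionary income = 184 − 2·5 − 8·8.8 = 103.6; y* = 8 + 1/3·103.6/8.8 = 11.9242.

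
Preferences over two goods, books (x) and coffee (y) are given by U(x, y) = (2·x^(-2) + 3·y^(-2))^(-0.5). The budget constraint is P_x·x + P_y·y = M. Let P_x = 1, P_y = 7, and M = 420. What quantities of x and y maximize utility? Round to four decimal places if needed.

MRS = MU_x/MU_y = (2/3)·(y/x)^(3). Set equal to P_x/P_y.
Hence y/x = ((3/2)·P_x/P_y)^(1/(3)), i.e. raised to the 1/3 power.
With the ratio pinned down, the budget gives x* = M/(P_x + P_y·(y/x)) and y* = (y/x)·x*.
Numerically y/x = 0.598408, so x* = 420/(1 + 7·0.598408) = 80.9426 and y* = 0.598408·80.9426 = 48.4368.

x* = 80.9426, y* = 48.4368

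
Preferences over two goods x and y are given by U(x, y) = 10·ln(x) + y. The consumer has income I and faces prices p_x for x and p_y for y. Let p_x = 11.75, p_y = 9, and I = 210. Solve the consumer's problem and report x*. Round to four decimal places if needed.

Set MRS = p_x/p_y: (10/x)/1 = p_x/p_y.
So x*(p_x,p_y) = 10·p_y/p_x, independent of income; and y* = (I − 10·p_y)/p_y.
At the given prices: x* = 10·9/11.75 = 7.6596.

x* = 7.6596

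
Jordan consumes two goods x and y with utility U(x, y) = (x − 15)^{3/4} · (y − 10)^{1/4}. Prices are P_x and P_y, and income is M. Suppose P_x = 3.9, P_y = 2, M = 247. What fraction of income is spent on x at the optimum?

Let x' = x−15, y' = y−10. MRS = 3·y'/x' = P_x/P_y.
Substituting into the budget: x* = 15 + 0.75·(M − 15·P_x − 10·P_y)/P_x, and y* = 10 + 0.25·(…)/P_y.
Discretionary income = 247 − 15·3.9 − 10·2 = 168.5; x* = 15 + 0.75·168.5/3.9 = 47.4038; y* = 10 + 0.25·168.5/2 = 31.0625.
Expenditure on x: 3.9·47.4038 = 184.875; share = 0.7485.

share on x = 0.7485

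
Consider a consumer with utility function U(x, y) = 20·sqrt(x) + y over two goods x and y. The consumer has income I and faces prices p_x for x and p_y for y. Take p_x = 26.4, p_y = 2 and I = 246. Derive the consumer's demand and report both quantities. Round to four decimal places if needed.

Set MRS = p_x/p_y: 10·x^(−1/2) = p_x/p_y.
Thus x* = (10·p_y/p_x)² — independent of I — with the rest of income spent on y.
Plugging in: x* = (10·2/26.4)² = 0.5739, y* = 115.4242.

x* = 0.5739, y* = 115.4242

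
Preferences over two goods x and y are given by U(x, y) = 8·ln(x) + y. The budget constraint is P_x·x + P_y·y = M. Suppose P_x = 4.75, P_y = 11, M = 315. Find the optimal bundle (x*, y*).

x* = 18.5263, y* = 20.6364

Set MRS = P_x/P_y: (8/x)/1 = P_x/P_y.
So x*(P_x,P_y) = 8·P_y/P_x, independent of income; and y* = (M − 8·P_y)/P_y.
At the given prices: x* = 8·11/4.75 = 18.5263, and y* = 20.6364.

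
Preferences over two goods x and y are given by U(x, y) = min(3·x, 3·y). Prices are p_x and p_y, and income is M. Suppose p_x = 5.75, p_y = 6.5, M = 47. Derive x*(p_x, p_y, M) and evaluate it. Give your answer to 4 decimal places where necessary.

x* = 3.8367

With perfect complements, no substitution: consume in ratio x:y = 3:3.
Budget: p_x·x + p_y·x = M, so (3·p_x + 3·p_y)·x = 3·M.
Demand: x*(p_x,p_y,M) = 3·M/(3·p_x + 3·p_y), y* = 3·M/(3·p_x + 3·p_y).
Here 3·5.75 + 3·6.5 = 36.75, giving x* = 3.8367.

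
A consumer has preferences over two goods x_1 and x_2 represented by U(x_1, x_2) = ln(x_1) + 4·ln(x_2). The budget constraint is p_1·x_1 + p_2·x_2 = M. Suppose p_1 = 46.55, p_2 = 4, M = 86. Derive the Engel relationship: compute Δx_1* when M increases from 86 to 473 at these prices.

Δx_1* = 1.6627

Tangency: MRS = (1/4)·x_2/x_1 = p_1/p_2.
Rearranging, p_2·x_2 = 4·p_1·x_1. Substituting into the budget gives p_1·x_1·(1 + 4) = M.
Demand: x_1*(p_1,p_2,M) = 0.2·M/p_1 and x_2* = 0.8·M/p_2.
At p_1=46.55, p_2=4, M=86: x_1* = 0.2·86/46.55 = 0.3695.
At M' = 473: x_1* = 2.0322. Change: 2.0322 − 0.3695 = 1.6627.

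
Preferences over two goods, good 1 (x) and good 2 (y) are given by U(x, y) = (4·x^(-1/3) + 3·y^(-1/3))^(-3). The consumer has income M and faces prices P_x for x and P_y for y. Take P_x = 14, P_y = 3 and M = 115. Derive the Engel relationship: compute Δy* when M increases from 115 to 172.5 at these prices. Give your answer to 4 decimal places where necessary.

MU_x ∝ 4·x^(-4/3), MU_y ∝ 3·y^(-4/3), so MRS = (4/3)·(y/x)^(4/3) = P_x/P_y.
Hence y/x = ((3/4)·P_x/P_y)^(1/(4/3)), i.e. raised to the 0.75 power.
Substitute y = (y/x)·x into the budget: x* = M/(P_x + P_y·(y/x)).
Numerically y/x = 2.558887, so x* = 115/(14 + 3·2.558887) = 5.3052 and y* = 2.558887·5.3052 = 13.5755.
At M' = 172.5: y* = 20.3633. Change: 20.3633 − 13.5755 = 6.7878.

Δy* = 6.7878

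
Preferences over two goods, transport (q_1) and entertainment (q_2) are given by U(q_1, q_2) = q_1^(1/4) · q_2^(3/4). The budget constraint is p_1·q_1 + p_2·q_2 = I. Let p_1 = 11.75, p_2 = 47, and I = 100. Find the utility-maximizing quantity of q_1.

q_1* = 2.1277

MU_q_1/MU_q_2 = (0.25·q_2)/(0.75·q_1); tangency sets this equal to p_1/p_2.
Rearranging, p_2·q_2 = 3·p_1·q_1. Substituting into the budget gives p_1·q_1·(1 + 3) = I.
Demand: q_1*(p_1,p_2,I) = 0.25·I/p_1 and q_2* = 0.75·I/p_2.
At p_1=11.75, p_2=47, I=100: q_1* = 0.25·100/11.75 = 2.1277.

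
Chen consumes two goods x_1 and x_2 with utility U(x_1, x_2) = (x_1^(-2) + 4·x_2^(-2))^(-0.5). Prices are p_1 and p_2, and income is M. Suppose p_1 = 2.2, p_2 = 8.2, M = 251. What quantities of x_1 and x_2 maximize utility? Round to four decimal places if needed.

x_1* = 23.6897, x_2* = 24.254

Substitute x_2 = (x_2/x_1)·x_1 into the budget: x_1* = M/(p_1 + p_2·(x_2/x_1)).
Numerically x_2/x_1 = 1.023818, so x_1* = 251/(2.2 + 8.2·1.023818) = 23.6897 and x_2* = 1.023818·23.6897 = 24.254.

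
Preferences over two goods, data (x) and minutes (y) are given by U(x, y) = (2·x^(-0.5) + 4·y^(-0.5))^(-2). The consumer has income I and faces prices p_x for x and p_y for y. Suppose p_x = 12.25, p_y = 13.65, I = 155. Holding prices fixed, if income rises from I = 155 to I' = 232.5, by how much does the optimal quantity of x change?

Δx* = 2.3912

MU_x ∝ 2·x^(-1.5), MU_y ∝ 4·y^(-1.5), so MRS = (1/2)·(y/x)^(1.5) = p_x/p_y.
Hence y/x = (2·p_x/p_y)^(1/(1.5)), i.e. raised to the 2/3 power.
With the ratio pinned down, the budget gives x* = I/(p_x + p_y·(y/x)) and y* = (y/x)·x*.
Numerically y/x = 1.476915, so x* = 155/(12.25 + 13.65·1.476915) = 4.7825.
At I' = 232.5: x* = 7.1737. Change: 7.1737 − 4.7825 = 2.3912.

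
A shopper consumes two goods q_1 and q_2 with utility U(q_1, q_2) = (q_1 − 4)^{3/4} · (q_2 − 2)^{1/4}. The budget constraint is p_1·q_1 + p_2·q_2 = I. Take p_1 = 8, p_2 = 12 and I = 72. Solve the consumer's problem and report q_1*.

MRS = 3·(q_2−2)/(q_1−4). Tangency with p_1/p_2 gives q_2−2 = (1/3)·(p_1/p_2)·(q_1−4).
After buying the subsistence bundle (4, 2), a share 0.75 of the remaining income goes to q_1: q_1* = 4 + 0.75·(I − 4p_1 − 2p_2)/p_1.
Discretionary income = 72 − 4·8 − 2·12 = 16; q_1* = 4 + 0.75·16/8 = 5.5.

q_1* = 5.5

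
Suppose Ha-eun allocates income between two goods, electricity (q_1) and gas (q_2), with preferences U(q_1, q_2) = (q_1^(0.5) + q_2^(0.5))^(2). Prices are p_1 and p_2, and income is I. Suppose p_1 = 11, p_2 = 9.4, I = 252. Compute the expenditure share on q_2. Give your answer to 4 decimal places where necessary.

Numerically q_2/q_1 = 1.369398, so q_1* = 252/(11 + 9.4·1.369398) = 10.5561 and q_2* = 1.369398·10.5561 = 14.4556.
Expenditure on q_2: 9.4·14.4556 = 135.8824; share = 0.5392.

share on q_2 = 0.5392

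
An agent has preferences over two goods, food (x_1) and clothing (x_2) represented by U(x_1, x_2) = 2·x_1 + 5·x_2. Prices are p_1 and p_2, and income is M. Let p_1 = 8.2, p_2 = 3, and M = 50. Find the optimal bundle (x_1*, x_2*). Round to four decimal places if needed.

Linear utility — the consumer picks whichever good has higher MU/price: 2/8.2 = 0.2439 vs 5/3 = 1.6667.
x_2 gives more utility per dollar, so spend all income on x_2: x_2* = M/p_2, x_1* = 0.
Numerically: x_1* = 0, x_2* = 16.6667.

x_1* = 0, x_2* = 16.6667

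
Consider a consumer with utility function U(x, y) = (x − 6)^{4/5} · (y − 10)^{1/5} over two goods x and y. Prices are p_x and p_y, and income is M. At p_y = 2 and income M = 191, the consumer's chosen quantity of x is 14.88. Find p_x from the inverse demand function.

p_x = 10

Let x' = x−6, y' = y−10. MRS = 4·y'/x' = p_x/p_y.
After buying the subsistence bundle (6, 10), a share 0.8 of the remaining income goes to x: x* = 6 + 0.8·(M − 6p_x − 10p_y)/p_x.
Set x* = 14.88 in the demand function and solve for p_x: p_x = 10.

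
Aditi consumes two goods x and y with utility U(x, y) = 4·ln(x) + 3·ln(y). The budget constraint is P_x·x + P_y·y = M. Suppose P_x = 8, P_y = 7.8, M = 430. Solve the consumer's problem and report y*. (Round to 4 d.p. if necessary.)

y* = 23.6264

Demand: x*(P_x,P_y,M) = 4/7·M/P_x and y* = 3/7·M/P_y.
At P_x=8, P_y=7.8, M=430: y* = 3/7·430/7.8 = 23.6264.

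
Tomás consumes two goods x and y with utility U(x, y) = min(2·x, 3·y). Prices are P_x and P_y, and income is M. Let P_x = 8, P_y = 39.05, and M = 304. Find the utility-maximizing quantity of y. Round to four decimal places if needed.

Demand: x*(P_x,P_y,M) = 3·M/(3·P_x + 2·P_y), y* = 2·M/(3·P_x + 2·P_y).
Here 3·8 + 2·39.05 = 102.1, giving y* = 5.9549.

y* = 5.9549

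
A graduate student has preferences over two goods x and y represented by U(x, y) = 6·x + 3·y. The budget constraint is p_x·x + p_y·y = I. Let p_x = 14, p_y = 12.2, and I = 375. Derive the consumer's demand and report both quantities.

x* = 26.7857, y* = 0

Numerically: x* = 26.7857, y* = 0.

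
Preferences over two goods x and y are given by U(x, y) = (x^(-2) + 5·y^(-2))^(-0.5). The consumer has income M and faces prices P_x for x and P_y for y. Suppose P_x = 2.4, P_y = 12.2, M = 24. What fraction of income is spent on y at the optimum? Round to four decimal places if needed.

MU_x ∝ x^(-3), MU_y ∝ 5·y^(-3), so MRS = (1/5)·(y/x)^(3) = P_x/P_y.
Solve for the ratio: y/x = [5·P_x/P_y]^(1/3).
Substitute y = (y/x)·x into the budget: x* = M/(P_x + P_y·(y/x)).
Numerically y/x = 0.994505, so x* = 24/(2.4 + 12.2·0.994505) = 1.6514 and y* = 0.994505·1.6514 = 1.6423.
Expenditure on y: 12.2·1.6423 = 20.0366; share = 0.8349.

share on y = 0.8349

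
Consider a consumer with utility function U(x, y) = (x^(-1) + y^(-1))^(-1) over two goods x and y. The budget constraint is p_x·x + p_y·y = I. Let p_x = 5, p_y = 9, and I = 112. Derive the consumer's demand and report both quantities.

x* = 9.5659, y* = 7.13

Substitute y = (y/x)·x into the budget: x* = I/(p_x + p_y·(y/x)).
Numerically y/x = 0.745356, so x* = 112/(5 + 9·0.745356) = 9.5659 and y* = 0.745356·9.5659 = 7.13.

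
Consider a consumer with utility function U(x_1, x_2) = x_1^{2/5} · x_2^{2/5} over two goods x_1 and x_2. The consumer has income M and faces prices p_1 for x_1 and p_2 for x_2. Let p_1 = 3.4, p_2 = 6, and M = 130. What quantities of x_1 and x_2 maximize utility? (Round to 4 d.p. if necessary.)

x_1* = 19.1176, x_2* = 10.8333

Tangency: MRS = x_2/x_1 = p_1/p_2.
So 0.4·p_2·x_2 = 0.4·p_1·x_1; combined with the budget, a share 0.5 of income goes to x_1.
Demand: x_1*(p_1,p_2,M) = 0.5·M/p_1 and x_2* = 0.5·M/p_2.
At p_1=3.4, p_2=6, M=130: x_1* = 0.5·130/3.4 = 19.1176, x_2* = 10.8333.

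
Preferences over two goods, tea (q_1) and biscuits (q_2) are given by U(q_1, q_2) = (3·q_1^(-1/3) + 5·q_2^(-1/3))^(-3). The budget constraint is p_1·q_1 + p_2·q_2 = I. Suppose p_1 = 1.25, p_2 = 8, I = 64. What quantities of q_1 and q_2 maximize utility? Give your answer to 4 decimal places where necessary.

q_1* = 15.3611, q_2* = 5.5998

From the CES first-order condition, (3/5)·(q_2/q_1)^(4/3) = p_1/p_2.
Hence q_2/q_1 = ((5/3)·p_1/p_2)^(1/(4/3)), i.e. raised to the 0.75 power.
Substitute q_2 = (q_2/q_1)·q_1 into the budget: q_1* = I/(p_1 + p_2·(q_2/q_1)).
Numerically q_2/q_1 = 0.364545, so q_1* = 64/(1.25 + 8·0.364545) = 15.3611 and q_2* = 0.364545·15.3611 = 5.5998.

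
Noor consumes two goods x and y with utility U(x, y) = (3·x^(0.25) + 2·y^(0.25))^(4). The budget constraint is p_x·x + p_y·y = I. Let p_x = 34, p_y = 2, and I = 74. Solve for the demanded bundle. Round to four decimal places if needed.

x* = 0.8715, y* = 22.1851

Substitute y = (y/x)·x into the budget: x* = I/(p_x + p_y·(y/x)).
Numerically y/x = 25.457175, so x* = 74/(34 + 2·25.457175) = 0.8715 and y* = 25.457175·0.8715 = 22.1851.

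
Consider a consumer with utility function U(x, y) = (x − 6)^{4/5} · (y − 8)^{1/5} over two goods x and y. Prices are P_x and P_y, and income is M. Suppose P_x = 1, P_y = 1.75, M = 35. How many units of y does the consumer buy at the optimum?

y* = 9.7143

Substituting into the budget: x* = 6 + 0.8·(M − 6·P_x − 8·P_y)/P_x, and y* = 8 + 0.2·(…)/P_y.
Discretionary income = 35 − 6·1 − 8·1.75 = 15; y* = 8 + 0.2·15/1.75 = 9.7143.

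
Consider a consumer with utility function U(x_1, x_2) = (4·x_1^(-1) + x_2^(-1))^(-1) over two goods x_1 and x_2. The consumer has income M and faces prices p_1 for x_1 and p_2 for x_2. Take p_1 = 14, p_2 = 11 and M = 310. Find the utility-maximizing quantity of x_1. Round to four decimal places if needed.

x_1* = 15.3429

MU_x_1 ∝ 4·x_1^(-2), MU_x_2 ∝ x_2^(-2), so MRS = 4·(x_2/x_1)^(2) = p_1/p_2.
Solve for the ratio: x_2/x_1 = [(1/4)·p_1/p_2]^(0.5).
Substitute x_2 = (x_2/x_1)·x_1 into the budget: x_1* = M/(p_1 + p_2·(x_2/x_1)).
Numerically x_2/x_1 = 0.564076, so x_1* = 310/(14 + 11·0.564076) = 15.3429.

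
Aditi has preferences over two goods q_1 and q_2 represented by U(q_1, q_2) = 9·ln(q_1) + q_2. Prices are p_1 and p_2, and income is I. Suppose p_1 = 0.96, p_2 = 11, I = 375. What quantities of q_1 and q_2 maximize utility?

q_1* = 103.125, q_2* = 25.0909

Set MRS = p_1/p_2: (9/q_1)/1 = p_1/p_2.
So q_1*(p_1,p_2) = 9·p_2/p_1, independent of income; and q_2* = (I − 9·p_2)/p_2.
At the given prices: q_1* = 9·11/0.96 = 103.125, and q_2* = 25.0909.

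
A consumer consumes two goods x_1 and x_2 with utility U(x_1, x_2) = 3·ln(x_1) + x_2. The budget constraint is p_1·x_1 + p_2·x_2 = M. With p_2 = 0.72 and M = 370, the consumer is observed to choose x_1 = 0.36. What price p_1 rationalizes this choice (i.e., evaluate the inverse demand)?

MU_x_1 = 3/x_1, MU_x_2 = 1. Tangency: 3/x_1 = p_1/p_2.
So x_1*(p_1,p_2) = 3·p_2/p_1, independent of income; and x_2* = (M − 3·p_2)/p_2.
Set x_1* = 0.36 in the demand function and solve for p_1: p_1 = 6.

p_1 = 6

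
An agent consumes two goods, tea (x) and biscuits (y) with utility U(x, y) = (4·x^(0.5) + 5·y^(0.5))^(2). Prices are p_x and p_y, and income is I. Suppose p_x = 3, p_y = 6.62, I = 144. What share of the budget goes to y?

With the ratio pinned down, the budget gives x* = I/(p_x + p_y·(y/x)) and y* = (y/x)·x*.
Numerically y/x = 0.320883, so x* = 144/(3 + 6.62·0.320883) = 28.1017 and y* = 0.320883·28.1017 = 9.0174.
Expenditure on y: 6.62·9.0174 = 59.6949; share = 0.4145.

share on y = 0.4145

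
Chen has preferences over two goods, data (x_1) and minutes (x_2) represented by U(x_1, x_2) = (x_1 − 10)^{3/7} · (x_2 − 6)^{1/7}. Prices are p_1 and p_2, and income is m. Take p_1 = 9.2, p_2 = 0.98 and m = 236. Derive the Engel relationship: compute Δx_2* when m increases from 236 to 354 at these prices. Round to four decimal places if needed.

Let x_1' = x_1−10, x_2' = x_2−6. MRS = 3·x_2'/x_1' = p_1/p_2.
After buying the subsistence bundle (10, 6), a share 0.75 of the remaining income goes to x_1: x_1* = 10 + 0.75·(m − 10p_1 − 6p_2)/p_1.
Discretionary income = 236 − 10·9.2 − 6·0.98 = 138.12; x_2* = 6 + 0.25·138.12/0.98 = 41.2347.
At m' = 354: x_2* = 71.3367. Change: 71.3367 − 41.2347 = 30.102.

Δx_2* = 30.102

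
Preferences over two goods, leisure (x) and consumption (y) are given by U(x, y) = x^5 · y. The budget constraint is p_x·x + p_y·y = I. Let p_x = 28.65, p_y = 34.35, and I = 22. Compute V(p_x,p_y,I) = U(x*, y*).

V = 0.0115

Tangency: MRS = 5·y/x = p_x/p_y.
So 5·p_y·y = p_x·x; combined with the budget, a share 5/6 of income goes to x.
Demand: x*(p_x,p_y,I) = 5/6·I/p_x and y* = 1/6·I/p_y.
At p_x=28.65, p_y=34.35, I=22: x* = 5/6·22/28.65 = 0.6399, y* = 0.1067.
Utility at the optimum: U(0.6399, 0.1067) = 0.0115.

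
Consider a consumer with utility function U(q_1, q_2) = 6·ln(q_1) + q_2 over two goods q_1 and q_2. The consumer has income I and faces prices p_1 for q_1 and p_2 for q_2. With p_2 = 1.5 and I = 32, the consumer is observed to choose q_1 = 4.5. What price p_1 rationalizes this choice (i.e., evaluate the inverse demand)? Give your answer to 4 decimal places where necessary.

p_1 = 2

MU_q_1 = 6/q_1, MU_q_2 = 1. Tangency: 6/q_1 = p_1/p_2.
So q_1*(p_1,p_2) = 6·p_2/p_1, independent of income; and q_2* = (I − 6·p_2)/p_2.
Set q_1* = 4.5 in the demand function and solve for p_1: p_1 = 2.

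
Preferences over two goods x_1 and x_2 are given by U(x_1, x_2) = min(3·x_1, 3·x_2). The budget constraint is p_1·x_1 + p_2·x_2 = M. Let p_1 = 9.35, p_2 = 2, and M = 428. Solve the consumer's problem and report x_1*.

x_1* = 37.7093

Demand: x_1*(p_1,p_2,M) = 3·M/(3·p_1 + 3·p_2), x_2* = 3·M/(3·p_1 + 3·p_2).
Here 3·9.35 + 3·2 = 34.05, giving x_1* = 37.7093.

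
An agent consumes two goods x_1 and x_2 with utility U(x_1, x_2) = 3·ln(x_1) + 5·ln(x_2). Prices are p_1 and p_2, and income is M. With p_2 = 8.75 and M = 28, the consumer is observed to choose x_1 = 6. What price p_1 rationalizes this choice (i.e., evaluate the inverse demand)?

p_1 = 1.75

Tangency: MRS = (3/5)·x_2/x_1 = p_1/p_2.
Rearranging, p_2·x_2 = (5/3)·p_1·x_1. Substituting into the budget gives p_1·x_1·(1 + (5/3)) = M.
Demand: x_1*(p_1,p_2,M) = 0.375·M/p_1 and x_2* = 0.625·M/p_2.
Set x_1* = 6 in the demand function and solve for p_1: p_1 = 1.75.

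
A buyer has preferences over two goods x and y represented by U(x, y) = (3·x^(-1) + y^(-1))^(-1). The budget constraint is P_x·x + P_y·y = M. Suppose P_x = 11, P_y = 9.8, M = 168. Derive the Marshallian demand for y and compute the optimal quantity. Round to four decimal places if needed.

y* = 6.0468

From the CES first-order condition, 3·(y/x)^(2) = P_x/P_y.
Hence y/x = ((1/3)·P_x/P_y)^(1/(2)), i.e. raised to the 0.5 power.
Substitute y = (y/x)·x into the budget: x* = M/(P_x + P_y·(y/x)).
Numerically y/x = 0.611678, so x* = 168/(11 + 9.8·0.611678) = 9.8856 and y* = 0.611678·9.8856 = 6.0468.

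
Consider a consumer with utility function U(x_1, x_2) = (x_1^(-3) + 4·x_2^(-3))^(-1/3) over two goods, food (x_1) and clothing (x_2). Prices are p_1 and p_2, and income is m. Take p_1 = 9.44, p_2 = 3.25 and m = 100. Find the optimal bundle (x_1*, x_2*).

x_1* = 6.4766, x_2* = 11.9573

MU_x_1 ∝ x_1^(-4), MU_x_2 ∝ 4·x_2^(-4), so MRS = (1/4)·(x_2/x_1)^(4) = p_1/p_2.
Solve for the ratio: x_2/x_1 = [4·p_1/p_2]^(0.25).
Substitute x_2 = (x_2/x_1)·x_1 into the budget: x_1* = m/(p_1 + p_2·(x_2/x_1)).
Numerically x_2/x_1 = 1.846236, so x_1* = 100/(9.44 + 3.25·1.846236) = 6.4766 and x_2* = 1.846236·6.4766 = 11.9573.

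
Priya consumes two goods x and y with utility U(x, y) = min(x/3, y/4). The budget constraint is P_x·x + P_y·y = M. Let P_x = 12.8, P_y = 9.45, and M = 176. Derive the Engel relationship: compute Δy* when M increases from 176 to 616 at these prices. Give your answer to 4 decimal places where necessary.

Δy* = 23.0971

Demand: x*(P_x,P_y,M) = 3·M/(3·P_x + 4·P_y), y* = 4·M/(3·P_x + 4·P_y).
Here 3·12.8 + 4·9.45 = 76.2, giving y* = 9.2388.
At M' = 616: y* = 32.336. Change: 32.336 − 9.2388 = 23.0971.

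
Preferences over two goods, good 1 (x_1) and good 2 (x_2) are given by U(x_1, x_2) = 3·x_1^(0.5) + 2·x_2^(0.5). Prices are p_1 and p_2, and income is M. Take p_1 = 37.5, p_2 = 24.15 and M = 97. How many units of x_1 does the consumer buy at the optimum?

Substitute x_2 = (x_2/x_1)·x_1 into the budget: x_1* = M/(p_1 + p_2·(x_2/x_1)).
Numerically x_2/x_1 = 1.071632, so x_1* = 97/(37.5 + 24.15·1.071632) = 1.5305.

x_1* = 1.5305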